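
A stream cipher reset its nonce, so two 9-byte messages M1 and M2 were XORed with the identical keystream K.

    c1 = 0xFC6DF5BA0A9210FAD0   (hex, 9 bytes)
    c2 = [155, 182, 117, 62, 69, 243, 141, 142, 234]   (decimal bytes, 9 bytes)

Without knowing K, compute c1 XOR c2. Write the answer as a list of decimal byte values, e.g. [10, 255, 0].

[103, 219, 128, 132, 79, 97, 157, 116, 58]

c1 ⊕ c2 = (M1 ⊕ K) ⊕ (M2 ⊕ K) = M1 ⊕ M2 — the shared key cancels under XOR.
byte 0: fc ⊕ 9b = 67
byte 1: 6d ⊕ b6 = db
byte 2: f5 ⊕ 75 = 80
byte 3: ba ⊕ 3e = 84
byte 4: 0a ⊕ 45 = 4f
byte 5: 92 ⊕ f3 = 61
byte 6: 10 ⊕ 8d = 9d
byte 7: fa ⊕ 8e = 74
byte 8: d0 ⊕ ea = 3a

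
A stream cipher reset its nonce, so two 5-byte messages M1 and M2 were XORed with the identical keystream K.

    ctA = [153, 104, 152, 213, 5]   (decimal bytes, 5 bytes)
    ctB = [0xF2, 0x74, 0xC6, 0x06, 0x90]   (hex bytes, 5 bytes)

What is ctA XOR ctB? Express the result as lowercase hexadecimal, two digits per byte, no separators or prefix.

ctA ⊕ ctB = (M1 ⊕ K) ⊕ (M2 ⊕ K) = M1 ⊕ M2 — the shared key cancels under XOR.
byte 0: 99 ^ f2 = 6b
byte 1: 68 ^ 74 = 1c
byte 2: 98 ^ c6 = 5e
byte 3: d5 ^ 06 = d3
byte 4: 05 ^ 90 = 95

6b1c5ed395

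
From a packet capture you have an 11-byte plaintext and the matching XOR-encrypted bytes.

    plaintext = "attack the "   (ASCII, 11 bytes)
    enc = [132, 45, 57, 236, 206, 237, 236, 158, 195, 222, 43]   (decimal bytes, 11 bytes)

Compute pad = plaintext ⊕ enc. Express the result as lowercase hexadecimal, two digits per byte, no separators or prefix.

Since enc = plaintext ⊕ pad, XORing both sides with plaintext gives pad = plaintext ⊕ enc.
61 ^ 84 = e5
74 ^ 2d = 59
74 ^ 39 = 4d
61 ^ ec = 8d
63 ^ ce = ad
6b ^ ed = 86
20 ^ ec = cc
74 ^ 9e = ea
68 ^ c3 = ab
65 ^ de = bb
20 ^ 2b = 0b

e5594d8dad86cceaabbb0b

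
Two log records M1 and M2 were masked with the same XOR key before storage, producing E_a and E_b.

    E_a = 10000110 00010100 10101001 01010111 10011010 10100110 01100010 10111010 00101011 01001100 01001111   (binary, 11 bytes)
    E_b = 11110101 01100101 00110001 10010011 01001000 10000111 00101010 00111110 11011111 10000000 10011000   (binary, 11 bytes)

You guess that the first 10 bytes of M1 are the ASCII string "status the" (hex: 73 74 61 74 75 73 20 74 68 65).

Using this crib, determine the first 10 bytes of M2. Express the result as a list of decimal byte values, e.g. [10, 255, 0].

First, E_a ⊕ E_b = (M1 ⊕ K) ⊕ (M2 ⊕ K) = M1 ⊕ M2, so the key drops out. Then M2 = (M1 ⊕ M2) ⊕ M1 over the first 10 bytes.
byte 0: (86 ^ f5) ^ 73 = 73 ^ 73 = 00
byte 1: (14 ^ 65) ^ 74 = 71 ^ 74 = 05
byte 2: (a9 ^ 31) ^ 61 = 98 ^ 61 = f9
byte 3: (57 ^ 93) ^ 74 = c4 ^ 74 = b0
byte 4: (9a ^ 48) ^ 75 = d2 ^ 75 = a7
byte 5: (a6 ^ 87) ^ 73 = 21 ^ 73 = 52
byte 6: (62 ^ 2a) ^ 20 = 48 ^ 20 = 68
byte 7: (ba ^ 3e) ^ 74 = 84 ^ 74 = f0
byte 8: (2b ^ df) ^ 68 = f4 ^ 68 = 9c
byte 9: (4c ^ 80) ^ 65 = cc ^ 65 = a9

[0, 5, 249, 176, 167, 82, 104, 240, 156, 169]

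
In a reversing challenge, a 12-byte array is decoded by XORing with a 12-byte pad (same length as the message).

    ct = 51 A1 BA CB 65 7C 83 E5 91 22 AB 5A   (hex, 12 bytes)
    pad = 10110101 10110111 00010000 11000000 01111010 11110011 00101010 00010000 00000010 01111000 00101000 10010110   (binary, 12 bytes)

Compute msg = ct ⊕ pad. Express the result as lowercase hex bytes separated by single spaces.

e4 16 aa 0b 1f 8f a9 f5 93 5a 83 cc

XOR is its own inverse, so applying the key byte-wise gives the result directly.
51 xor b5 = e4
a1 xor b7 = 16
ba xor 10 = aa
cb xor c0 = 0b
65 xor 7a = 1f
7c xor f3 = 8f
83 xor 2a = a9
e5 xor 10 = f5
91 xor 02 = 93
22 xor 78 = 5a
ab xor 28 = 83
5a xor 96 = cc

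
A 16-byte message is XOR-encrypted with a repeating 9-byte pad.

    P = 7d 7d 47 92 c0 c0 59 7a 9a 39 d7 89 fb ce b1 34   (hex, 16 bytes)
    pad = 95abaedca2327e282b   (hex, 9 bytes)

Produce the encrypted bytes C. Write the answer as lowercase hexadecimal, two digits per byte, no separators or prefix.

e8d6e94e62f22752b1ac7c27276c834a

The 9-byte key repeats, so the effective keystream is 95 ab ae dc a2 32 7e 28 2b 95 ab ae dc a2 32 7e.
byte 0: 7d xor 95 = e8
byte 1: 7d xor ab = d6
byte 2: 47 xor ae = e9
byte 3: 92 xor dc = 4e
byte 4: c0 xor a2 = 62
byte 5: c0 xor 32 = f2
byte 6: 59 xor 7e = 27
byte 7: 7a xor 28 = 52
byte 8: 9a xor 2b = b1
byte 9: 39 xor 95 = ac
byte 10: d7 xor ab = 7c
byte 11: 89 xor ae = 27
byte 12: fb xor dc = 27
byte 13: ce xor a2 = 6c
byte 14: b1 xor 32 = 83
byte 15: 34 xor 7e = 4a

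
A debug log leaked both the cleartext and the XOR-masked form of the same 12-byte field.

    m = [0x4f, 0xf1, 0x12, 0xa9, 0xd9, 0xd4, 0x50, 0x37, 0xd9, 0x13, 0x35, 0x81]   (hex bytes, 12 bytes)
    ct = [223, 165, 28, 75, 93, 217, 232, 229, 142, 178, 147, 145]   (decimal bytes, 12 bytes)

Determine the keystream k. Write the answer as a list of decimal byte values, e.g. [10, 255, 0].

[144, 84, 14, 226, 132, 13, 184, 210, 87, 161, 166, 16]

Since ct = m ⊕ k, XORing both sides with m gives k = m ⊕ ct.
byte 0: 4f ^ df = 90
byte 1: f1 ^ a5 = 54
byte 2: 12 ^ 1c = 0e
byte 3: a9 ^ 4b = e2
byte 4: d9 ^ 5d = 84
byte 5: d4 ^ d9 = 0d
byte 6: 50 ^ e8 = b8
byte 7: 37 ^ e5 = d2
byte 8: d9 ^ 8e = 57
byte 9: 13 ^ b2 = a1
byte 10: 35 ^ 93 = a6
byte 11: 81 ^ 91 = 10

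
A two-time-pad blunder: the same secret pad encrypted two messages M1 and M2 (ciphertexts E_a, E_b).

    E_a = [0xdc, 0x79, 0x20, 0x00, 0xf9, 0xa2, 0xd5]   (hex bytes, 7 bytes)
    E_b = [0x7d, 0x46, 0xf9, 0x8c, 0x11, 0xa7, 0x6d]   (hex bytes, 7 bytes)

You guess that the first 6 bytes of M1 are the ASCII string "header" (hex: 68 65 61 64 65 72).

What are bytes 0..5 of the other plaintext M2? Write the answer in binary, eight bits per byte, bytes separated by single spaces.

11001001 01011010 10111000 11101000 10001101 01110111

First, E_a ⊕ E_b = (M1 ⊕ K) ⊕ (M2 ⊕ K) = M1 ⊕ M2, so the key drops out. Then M2 = (M1 ⊕ M2) ⊕ M1 over the first 6 bytes.
byte 0: (dc xor 7d) xor 68 = a1 xor 68 = c9
byte 1: (79 xor 46) xor 65 = 3f xor 65 = 5a
byte 2: (20 xor f9) xor 61 = d9 xor 61 = b8
byte 3: (00 xor 8c) xor 64 = 8c xor 64 = e8
byte 4: (f9 xor 11) xor 65 = e8 xor 65 = 8d
byte 5: (a2 xor a7) xor 72 = 05 xor 72 = 77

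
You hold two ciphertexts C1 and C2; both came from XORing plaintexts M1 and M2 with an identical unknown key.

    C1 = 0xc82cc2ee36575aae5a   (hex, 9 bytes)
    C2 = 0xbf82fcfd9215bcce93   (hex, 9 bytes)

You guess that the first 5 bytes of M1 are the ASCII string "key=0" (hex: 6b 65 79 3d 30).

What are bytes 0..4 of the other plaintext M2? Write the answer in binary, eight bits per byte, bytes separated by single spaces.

First, C1 ⊕ C2 = (M1 ⊕ K) ⊕ (M2 ⊕ K) = M1 ⊕ M2, so the key drops out. Then M2 = (M1 ⊕ M2) ⊕ M1 over the first 5 bytes.
byte 0: (c8 xor bf) xor 6b = 77 xor 6b = 1c
byte 1: (2c xor 82) xor 65 = ae xor 65 = cb
byte 2: (c2 xor fc) xor 79 = 3e xor 79 = 47
byte 3: (ee xor fd) xor 3d = 13 xor 3d = 2e
byte 4: (36 xor 92) xor 30 = a4 xor 30 = 94

00011100 11001011 01000111 00101110 10010100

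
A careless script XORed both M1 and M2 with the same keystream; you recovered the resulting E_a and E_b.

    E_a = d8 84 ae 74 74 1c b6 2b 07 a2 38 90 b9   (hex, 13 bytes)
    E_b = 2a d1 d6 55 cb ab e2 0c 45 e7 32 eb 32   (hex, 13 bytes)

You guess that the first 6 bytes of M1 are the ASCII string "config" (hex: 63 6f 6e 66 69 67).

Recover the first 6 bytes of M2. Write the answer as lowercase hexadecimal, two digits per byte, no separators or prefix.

First, E_a ⊕ E_b = (M1 ⊕ K) ⊕ (M2 ⊕ K) = M1 ⊕ M2, so the key drops out. Then M2 = (M1 ⊕ M2) ⊕ M1 over the first 6 bytes.
byte 0: (d8 ^ 2a) ^ 63 = f2 ^ 63 = 91
byte 1: (84 ^ d1) ^ 6f = 55 ^ 6f = 3a
byte 2: (ae ^ d6) ^ 6e = 78 ^ 6e = 16
byte 3: (74 ^ 55) ^ 66 = 21 ^ 66 = 47
byte 4: (74 ^ cb) ^ 69 = bf ^ 69 = d6
byte 5: (1c ^ ab) ^ 67 = b7 ^ 67 = d0

913a1647d6d0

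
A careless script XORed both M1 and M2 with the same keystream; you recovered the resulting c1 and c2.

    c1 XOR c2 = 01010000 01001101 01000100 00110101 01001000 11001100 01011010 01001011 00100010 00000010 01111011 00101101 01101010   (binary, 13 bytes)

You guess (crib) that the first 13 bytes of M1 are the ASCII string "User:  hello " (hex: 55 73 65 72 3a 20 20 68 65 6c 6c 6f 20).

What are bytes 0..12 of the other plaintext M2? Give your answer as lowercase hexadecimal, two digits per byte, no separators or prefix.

Since c1 ⊕ c2 = M1 ⊕ M2, XORing with the guessed M1 bytes yields the corresponding M2 bytes: M2 = (c1 ⊕ c2) ⊕ M1.
50 XOR 55 = 05
4d XOR 73 = 3e
44 XOR 65 = 21
35 XOR 72 = 47
48 XOR 3a = 72
cc XOR 20 = ec
5a XOR 20 = 7a
4b XOR 68 = 23
22 XOR 65 = 47
02 XOR 6c = 6e
7b XOR 6c = 17
2d XOR 6f = 42
6a XOR 20 = 4a

053e214772ec7a23476e17424a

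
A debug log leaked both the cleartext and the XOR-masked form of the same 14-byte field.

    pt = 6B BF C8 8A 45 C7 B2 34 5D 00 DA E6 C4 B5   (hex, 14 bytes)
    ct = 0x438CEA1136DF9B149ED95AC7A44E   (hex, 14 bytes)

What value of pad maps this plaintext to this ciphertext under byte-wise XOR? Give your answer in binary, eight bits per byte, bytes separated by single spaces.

00101000 00110011 00100010 10011011 01110011 00011000 00101001 00100000 11000011 11011001 10000000 00100001 01100000 11111011

Since ct = pt ⊕ pad, XORing both sides with pt gives pad = pt ⊕ ct.
6b ⊕ 43 = 28
bf ⊕ 8c = 33
c8 ⊕ ea = 22
8a ⊕ 11 = 9b
45 ⊕ 36 = 73
c7 ⊕ df = 18
b2 ⊕ 9b = 29
34 ⊕ 14 = 20
5d ⊕ 9e = c3
00 ⊕ d9 = d9
da ⊕ 5a = 80
e6 ⊕ c7 = 21
c4 ⊕ a4 = 60
b5 ⊕ 4e = fb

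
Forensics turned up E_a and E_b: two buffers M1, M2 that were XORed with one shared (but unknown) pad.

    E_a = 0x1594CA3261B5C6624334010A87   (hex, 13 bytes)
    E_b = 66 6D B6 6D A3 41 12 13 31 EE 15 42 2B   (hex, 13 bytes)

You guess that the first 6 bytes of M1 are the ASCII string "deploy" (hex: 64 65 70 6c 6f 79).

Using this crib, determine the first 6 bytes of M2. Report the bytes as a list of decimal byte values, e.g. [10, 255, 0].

First, E_a ⊕ E_b = (M1 ⊕ K) ⊕ (M2 ⊕ K) = M1 ⊕ M2, so the key drops out. Then M2 = (M1 ⊕ M2) ⊕ M1 over the first 6 bytes.
byte 0: (15 ^ 66) ^ 64 = 73 ^ 64 = 17
byte 1: (94 ^ 6d) ^ 65 = f9 ^ 65 = 9c
byte 2: (ca ^ b6) ^ 70 = 7c ^ 70 = 0c
byte 3: (32 ^ 6d) ^ 6c = 5f ^ 6c = 33
byte 4: (61 ^ a3) ^ 6f = c2 ^ 6f = ad
byte 5: (b5 ^ 41) ^ 79 = f4 ^ 79 = 8d

[23, 156, 12, 51, 173, 141]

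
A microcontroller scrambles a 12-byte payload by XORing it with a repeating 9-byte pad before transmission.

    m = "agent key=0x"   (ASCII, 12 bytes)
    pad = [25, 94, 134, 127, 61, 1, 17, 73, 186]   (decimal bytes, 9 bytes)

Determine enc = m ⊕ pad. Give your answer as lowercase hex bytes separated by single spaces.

78 39 e3 11 49 21 7a 2c c3 24 6e fe

The 9-byte key repeats, so the effective keystream is 19 5e 86 7f 3d 01 11 49 ba 19 5e 86.
byte 0:  97 XOR  25 = 120
byte 1: 103 XOR  94 =  57
byte 2: 101 XOR 134 = 227
byte 3: 110 XOR 127 =  17
byte 4: 116 XOR  61 =  73
byte 5:  32 XOR   1 =  33
byte 6: 107 XOR  17 = 122
byte 7: 101 XOR  73 =  44
byte 8: 121 XOR 186 = 195
byte 9:  61 XOR  25 =  36
byte 10:  48 XOR  94 = 110
byte 11: 120 XOR 134 = 254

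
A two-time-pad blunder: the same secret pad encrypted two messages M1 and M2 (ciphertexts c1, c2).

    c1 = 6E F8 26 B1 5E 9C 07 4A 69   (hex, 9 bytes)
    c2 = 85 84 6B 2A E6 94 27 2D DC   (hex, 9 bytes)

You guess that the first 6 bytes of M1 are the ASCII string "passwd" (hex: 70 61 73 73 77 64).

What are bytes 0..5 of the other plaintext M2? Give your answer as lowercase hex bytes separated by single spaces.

9b 1d 3e e8 cf 6c

First, c1 ⊕ c2 = (M1 ⊕ K) ⊕ (M2 ⊕ K) = M1 ⊕ M2, so the key drops out. Then M2 = (M1 ⊕ M2) ⊕ M1 over the first 6 bytes.
byte 0: (6e ^ 85) ^ 70 = eb ^ 70 = 9b
byte 1: (f8 ^ 84) ^ 61 = 7c ^ 61 = 1d
byte 2: (26 ^ 6b) ^ 73 = 4d ^ 73 = 3e
byte 3: (b1 ^ 2a) ^ 73 = 9b ^ 73 = e8
byte 4: (5e ^ e6) ^ 77 = b8 ^ 77 = cf
byte 5: (9c ^ 94) ^ 64 = 08 ^ 64 = 6c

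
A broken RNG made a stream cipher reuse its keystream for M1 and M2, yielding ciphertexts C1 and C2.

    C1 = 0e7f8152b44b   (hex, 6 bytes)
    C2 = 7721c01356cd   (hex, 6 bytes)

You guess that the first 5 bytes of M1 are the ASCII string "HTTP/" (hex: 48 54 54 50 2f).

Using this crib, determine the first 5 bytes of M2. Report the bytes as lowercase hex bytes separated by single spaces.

31 0a 15 11 cd

First, C1 ⊕ C2 = (M1 ⊕ K) ⊕ (M2 ⊕ K) = M1 ⊕ M2, so the key drops out. Then M2 = (M1 ⊕ M2) ⊕ M1 over the first 5 bytes.
byte 0: (0e XOR 77) XOR 48 = 79 XOR 48 = 31
byte 1: (7f XOR 21) XOR 54 = 5e XOR 54 = 0a
byte 2: (81 XOR c0) XOR 54 = 41 XOR 54 = 15
byte 3: (52 XOR 13) XOR 50 = 41 XOR 50 = 11
byte 4: (b4 XOR 56) XOR 2f = e2 XOR 2f = cd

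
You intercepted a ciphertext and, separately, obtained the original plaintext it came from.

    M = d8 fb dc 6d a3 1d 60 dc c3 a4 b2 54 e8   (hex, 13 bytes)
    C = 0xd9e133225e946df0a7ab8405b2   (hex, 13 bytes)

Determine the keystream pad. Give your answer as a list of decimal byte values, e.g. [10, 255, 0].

Since C = M ⊕ pad, XORing both sides with M gives pad = M ⊕ C.
byte 0: d8 ⊕ d9 = 01
byte 1: fb ⊕ e1 = 1a
byte 2: dc ⊕ 33 = ef
byte 3: 6d ⊕ 22 = 4f
byte 4: a3 ⊕ 5e = fd
byte 5: 1d ⊕ 94 = 89
byte 6: 60 ⊕ 6d = 0d
byte 7: dc ⊕ f0 = 2c
byte 8: c3 ⊕ a7 = 64
byte 9: a4 ⊕ ab = 0f
byte 10: b2 ⊕ 84 = 36
byte 11: 54 ⊕ 05 = 51
byte 12: e8 ⊕ b2 = 5a

[1, 26, 239, 79, 253, 137, 13, 44, 100, 15, 54, 81, 90]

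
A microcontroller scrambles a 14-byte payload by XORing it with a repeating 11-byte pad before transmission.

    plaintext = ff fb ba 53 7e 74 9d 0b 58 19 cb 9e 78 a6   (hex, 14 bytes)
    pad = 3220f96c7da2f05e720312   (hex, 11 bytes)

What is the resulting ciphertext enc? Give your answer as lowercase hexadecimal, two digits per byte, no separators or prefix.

The 11-byte key repeats, so the effective keystream is 32 20 f9 6c 7d a2 f0 5e 72 03 12 32 20 f9.
byte 0: ff ^ 32 = cd
byte 1: fb ^ 20 = db
byte 2: ba ^ f9 = 43
byte 3: 53 ^ 6c = 3f
byte 4: 7e ^ 7d = 03
byte 5: 74 ^ a2 = d6
byte 6: 9d ^ f0 = 6d
byte 7: 0b ^ 5e = 55
byte 8: 58 ^ 72 = 2a
byte 9: 19 ^ 03 = 1a
byte 10: cb ^ 12 = d9
byte 11: 9e ^ 32 = ac
byte 12: 78 ^ 20 = 58
byte 13: a6 ^ f9 = 5f

cddb433f03d66d552a1ad9ac585f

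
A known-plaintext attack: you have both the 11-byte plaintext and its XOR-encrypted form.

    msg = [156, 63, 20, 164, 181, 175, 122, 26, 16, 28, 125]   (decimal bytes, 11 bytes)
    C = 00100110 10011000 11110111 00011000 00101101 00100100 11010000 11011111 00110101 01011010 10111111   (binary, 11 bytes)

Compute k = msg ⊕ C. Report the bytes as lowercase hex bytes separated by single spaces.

Since C = msg ⊕ k, XORing both sides with msg gives k = msg ⊕ C.
byte 0: 9c XOR 26 = ba
byte 1: 3f XOR 98 = a7
byte 2: 14 XOR f7 = e3
byte 3: a4 XOR 18 = bc
byte 4: b5 XOR 2d = 98
byte 5: af XOR 24 = 8b
byte 6: 7a XOR d0 = aa
byte 7: 1a XOR df = c5
byte 8: 10 XOR 35 = 25
byte 9: 1c XOR 5a = 46
byte 10: 7d XOR bf = c2

ba a7 e3 bc 98 8b aa c5 25 46 c2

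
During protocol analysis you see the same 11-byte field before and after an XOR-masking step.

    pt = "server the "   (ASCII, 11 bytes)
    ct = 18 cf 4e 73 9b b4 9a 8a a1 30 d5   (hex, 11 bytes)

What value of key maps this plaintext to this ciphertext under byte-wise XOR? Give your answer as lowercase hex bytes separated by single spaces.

6b aa 3c 05 fe c6 ba fe c9 55 f5

Since ct = pt ⊕ key, XORing both sides with pt gives key = pt ⊕ ct.
73 ^ 18 = 6b
65 ^ cf = aa
72 ^ 4e = 3c
76 ^ 73 = 05
65 ^ 9b = fe
72 ^ b4 = c6
20 ^ 9a = ba
74 ^ 8a = fe
68 ^ a1 = c9
65 ^ 30 = 55
20 ^ d5 = f5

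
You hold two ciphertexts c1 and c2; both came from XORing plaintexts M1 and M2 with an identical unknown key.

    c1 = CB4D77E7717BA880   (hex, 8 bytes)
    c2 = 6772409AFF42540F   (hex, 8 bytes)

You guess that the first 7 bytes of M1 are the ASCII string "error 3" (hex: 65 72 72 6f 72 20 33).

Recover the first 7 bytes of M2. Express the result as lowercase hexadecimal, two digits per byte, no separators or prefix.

c94d4512fc19cf

First, c1 ⊕ c2 = (M1 ⊕ K) ⊕ (M2 ⊕ K) = M1 ⊕ M2, so the key drops out. Then M2 = (M1 ⊕ M2) ⊕ M1 over the first 7 bytes.
byte 0: (cb XOR 67) XOR 65 = ac XOR 65 = c9
byte 1: (4d XOR 72) XOR 72 = 3f XOR 72 = 4d
byte 2: (77 XOR 40) XOR 72 = 37 XOR 72 = 45
byte 3: (e7 XOR 9a) XOR 6f = 7d XOR 6f = 12
byte 4: (71 XOR ff) XOR 72 = 8e XOR 72 = fc
byte 5: (7b XOR 42) XOR 20 = 39 XOR 20 = 19
byte 6: (a8 XOR 54) XOR 33 = fc XOR 33 = cf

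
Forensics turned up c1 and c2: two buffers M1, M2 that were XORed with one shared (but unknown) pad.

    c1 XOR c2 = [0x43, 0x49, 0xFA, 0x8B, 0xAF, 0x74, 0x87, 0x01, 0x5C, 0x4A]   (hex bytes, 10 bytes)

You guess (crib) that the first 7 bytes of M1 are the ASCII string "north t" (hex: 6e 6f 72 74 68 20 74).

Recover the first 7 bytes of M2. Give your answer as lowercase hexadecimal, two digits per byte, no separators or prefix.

2d2688ffc754f3

Since c1 ⊕ c2 = M1 ⊕ M2, XORing with the guessed M1 bytes yields the corresponding M2 bytes: M2 = (c1 ⊕ c2) ⊕ M1.
43 XOR 6e = 2d
49 XOR 6f = 26
fa XOR 72 = 88
8b XOR 74 = ff
af XOR 68 = c7
74 XOR 20 = 54
87 XOR 74 = f3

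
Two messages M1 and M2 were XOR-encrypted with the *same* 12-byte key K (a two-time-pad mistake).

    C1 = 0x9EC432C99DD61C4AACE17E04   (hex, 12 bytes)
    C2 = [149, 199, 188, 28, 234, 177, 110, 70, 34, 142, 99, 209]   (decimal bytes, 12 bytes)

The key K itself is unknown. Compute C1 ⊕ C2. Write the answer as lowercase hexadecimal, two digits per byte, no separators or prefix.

0b038ed57767720c8e6f1dd5

C1 ⊕ C2 = (M1 ⊕ K) ⊕ (M2 ⊕ K) = M1 ⊕ M2 — the shared key cancels under XOR.
byte 0: 158 xor 149 =  11
byte 1: 196 xor 199 =   3
byte 2:  50 xor 188 = 142
byte 3: 201 xor  28 = 213
byte 4: 157 xor 234 = 119
byte 5: 214 xor 177 = 103
byte 6:  28 xor 110 = 114
byte 7:  74 xor  70 =  12
byte 8: 172 xor  34 = 142
byte 9: 225 xor 142 = 111
byte 10: 126 xor  99 =  29
byte 11:   4 xor 209 = 213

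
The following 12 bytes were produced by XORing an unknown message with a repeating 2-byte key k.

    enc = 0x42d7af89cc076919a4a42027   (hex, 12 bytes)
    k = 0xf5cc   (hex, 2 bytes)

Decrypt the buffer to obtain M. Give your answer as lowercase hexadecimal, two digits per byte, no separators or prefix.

b71b5a4539cb9cd55168d5eb

The 2-byte key repeats, so the effective keystream is f5 cc f5 cc f5 cc f5 cc f5 cc f5 cc.
byte 0: 42 ^ f5 = b7
byte 1: d7 ^ cc = 1b
byte 2: af ^ f5 = 5a
byte 3: 89 ^ cc = 45
byte 4: cc ^ f5 = 39
byte 5: 07 ^ cc = cb
byte 6: 69 ^ f5 = 9c
byte 7: 19 ^ cc = d5
byte 8: a4 ^ f5 = 51
byte 9: a4 ^ cc = 68
byte 10: 20 ^ f5 = d5
byte 11: 27 ^ cc = eb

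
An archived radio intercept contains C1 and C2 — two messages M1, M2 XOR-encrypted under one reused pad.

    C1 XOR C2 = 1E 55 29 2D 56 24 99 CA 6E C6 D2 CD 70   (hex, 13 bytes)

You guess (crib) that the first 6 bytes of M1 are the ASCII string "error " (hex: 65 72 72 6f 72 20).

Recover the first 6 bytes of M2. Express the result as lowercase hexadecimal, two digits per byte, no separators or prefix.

Since C1 ⊕ C2 = M1 ⊕ M2, XORing with the guessed M1 bytes yields the corresponding M2 bytes: M2 = (C1 ⊕ C2) ⊕ M1.
00011110 ^ 01100101 = 01111011
01010101 ^ 01110010 = 00100111
00101001 ^ 01110010 = 01011011
00101101 ^ 01101111 = 01000010
01010110 ^ 01110010 = 00100100
00100100 ^ 00100000 = 00000100

7b275b422404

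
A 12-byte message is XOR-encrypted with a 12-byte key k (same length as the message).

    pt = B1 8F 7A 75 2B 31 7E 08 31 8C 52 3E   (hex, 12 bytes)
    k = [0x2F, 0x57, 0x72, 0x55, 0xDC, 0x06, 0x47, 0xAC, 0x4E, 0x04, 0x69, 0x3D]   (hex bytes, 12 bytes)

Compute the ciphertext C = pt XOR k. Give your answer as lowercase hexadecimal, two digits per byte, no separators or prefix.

9ed80820f73739a47f883b03

b1 xor 2f = 9e
8f xor 57 = d8
7a xor 72 = 08
75 xor 55 = 20
2b xor dc = f7
31 xor 06 = 37
7e xor 47 = 39
08 xor ac = a4
31 xor 4e = 7f
8c xor 04 = 88
52 xor 69 = 3b
3e xor 3d = 03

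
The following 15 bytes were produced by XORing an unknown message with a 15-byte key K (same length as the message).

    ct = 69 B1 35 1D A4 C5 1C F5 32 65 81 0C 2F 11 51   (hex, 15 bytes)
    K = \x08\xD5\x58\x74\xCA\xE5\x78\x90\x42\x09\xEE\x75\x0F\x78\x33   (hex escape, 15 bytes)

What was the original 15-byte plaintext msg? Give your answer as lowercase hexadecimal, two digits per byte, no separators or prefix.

61646d696e206465706c6f79206962

byte 0: 105 ⊕   8 =  97
byte 1: 177 ⊕ 213 = 100
byte 2:  53 ⊕  88 = 109
byte 3:  29 ⊕ 116 = 105
byte 4: 164 ⊕ 202 = 110
byte 5: 197 ⊕ 229 =  32
byte 6:  28 ⊕ 120 = 100
byte 7: 245 ⊕ 144 = 101
byte 8:  50 ⊕  66 = 112
byte 9: 101 ⊕   9 = 108
byte 10: 129 ⊕ 238 = 111
byte 11:  12 ⊕ 117 = 121
byte 12:  47 ⊕  15 =  32
byte 13:  17 ⊕ 120 = 105
byte 14:  81 ⊕  51 =  98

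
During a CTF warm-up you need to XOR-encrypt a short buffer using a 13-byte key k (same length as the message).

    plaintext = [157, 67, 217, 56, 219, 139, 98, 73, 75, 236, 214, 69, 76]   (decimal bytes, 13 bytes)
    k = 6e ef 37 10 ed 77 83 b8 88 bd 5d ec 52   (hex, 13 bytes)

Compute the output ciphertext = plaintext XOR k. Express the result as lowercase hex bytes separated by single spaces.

XOR is its own inverse, so applying the key byte-wise gives the result directly.
9d xor 6e = f3
43 xor ef = ac
d9 xor 37 = ee
38 xor 10 = 28
db xor ed = 36
8b xor 77 = fc
62 xor 83 = e1
49 xor b8 = f1
4b xor 88 = c3
ec xor bd = 51
d6 xor 5d = 8b
45 xor ec = a9
4c xor 52 = 1e

f3 ac ee 28 36 fc e1 f1 c3 51 8b a9 1e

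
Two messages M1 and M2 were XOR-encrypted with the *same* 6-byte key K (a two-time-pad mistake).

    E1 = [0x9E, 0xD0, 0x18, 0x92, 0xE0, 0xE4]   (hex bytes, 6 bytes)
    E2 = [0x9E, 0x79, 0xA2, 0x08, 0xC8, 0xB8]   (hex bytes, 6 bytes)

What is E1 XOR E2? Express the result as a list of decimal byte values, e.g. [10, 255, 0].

E1 ⊕ E2 = (M1 ⊕ K) ⊕ (M2 ⊕ K) = M1 ⊕ M2 — the shared key cancels under XOR.
9e ^ 9e = 00
d0 ^ 79 = a9
18 ^ a2 = ba
92 ^ 08 = 9a
e0 ^ c8 = 28
e4 ^ b8 = 5c

[0, 169, 186, 154, 40, 92]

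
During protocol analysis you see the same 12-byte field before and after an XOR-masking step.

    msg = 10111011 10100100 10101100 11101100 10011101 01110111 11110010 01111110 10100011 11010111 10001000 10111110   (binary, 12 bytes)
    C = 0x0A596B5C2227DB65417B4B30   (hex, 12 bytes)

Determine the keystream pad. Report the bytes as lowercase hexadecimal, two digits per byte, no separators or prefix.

Since C = msg ⊕ pad, XORing both sides with msg gives pad = msg ⊕ C.
bb ^ 0a = b1
a4 ^ 59 = fd
ac ^ 6b = c7
ec ^ 5c = b0
9d ^ 22 = bf
77 ^ 27 = 50
f2 ^ db = 29
7e ^ 65 = 1b
a3 ^ 41 = e2
d7 ^ 7b = ac
88 ^ 4b = c3
be ^ 30 = 8e

b1fdc7b0bf50291be2acc38e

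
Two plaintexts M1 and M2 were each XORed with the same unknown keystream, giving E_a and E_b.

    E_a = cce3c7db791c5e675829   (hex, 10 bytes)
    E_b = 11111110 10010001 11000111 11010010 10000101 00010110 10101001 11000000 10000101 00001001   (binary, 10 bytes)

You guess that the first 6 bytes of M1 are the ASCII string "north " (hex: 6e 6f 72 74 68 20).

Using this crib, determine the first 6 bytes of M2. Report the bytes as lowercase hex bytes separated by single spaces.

First, E_a ⊕ E_b = (M1 ⊕ K) ⊕ (M2 ⊕ K) = M1 ⊕ M2, so the key drops out. Then M2 = (M1 ⊕ M2) ⊕ M1 over the first 6 bytes.
byte 0: (cc ⊕ fe) ⊕ 6e = 32 ⊕ 6e = 5c
byte 1: (e3 ⊕ 91) ⊕ 6f = 72 ⊕ 6f = 1d
byte 2: (c7 ⊕ c7) ⊕ 72 = 00 ⊕ 72 = 72
byte 3: (db ⊕ d2) ⊕ 74 = 09 ⊕ 74 = 7d
byte 4: (79 ⊕ 85) ⊕ 68 = fc ⊕ 68 = 94
byte 5: (1c ⊕ 16) ⊕ 20 = 0a ⊕ 20 = 2a

5c 1d 72 7d 94 2a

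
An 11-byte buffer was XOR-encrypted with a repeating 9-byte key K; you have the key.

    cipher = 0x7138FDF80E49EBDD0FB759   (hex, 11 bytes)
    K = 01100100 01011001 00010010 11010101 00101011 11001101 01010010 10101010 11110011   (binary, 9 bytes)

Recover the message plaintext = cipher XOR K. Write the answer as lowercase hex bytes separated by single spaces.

The 9-byte key repeats, so the effective keystream is 64 59 12 d5 2b cd 52 aa f3 64 59.
byte 0: 71 ⊕ 64 = 15
byte 1: 38 ⊕ 59 = 61
byte 2: fd ⊕ 12 = ef
byte 3: f8 ⊕ d5 = 2d
byte 4: 0e ⊕ 2b = 25
byte 5: 49 ⊕ cd = 84
byte 6: eb ⊕ 52 = b9
byte 7: dd ⊕ aa = 77
byte 8: 0f ⊕ f3 = fc
byte 9: b7 ⊕ 64 = d3
byte 10: 59 ⊕ 59 = 00

15 61 ef 2d 25 84 b9 77 fc d3 00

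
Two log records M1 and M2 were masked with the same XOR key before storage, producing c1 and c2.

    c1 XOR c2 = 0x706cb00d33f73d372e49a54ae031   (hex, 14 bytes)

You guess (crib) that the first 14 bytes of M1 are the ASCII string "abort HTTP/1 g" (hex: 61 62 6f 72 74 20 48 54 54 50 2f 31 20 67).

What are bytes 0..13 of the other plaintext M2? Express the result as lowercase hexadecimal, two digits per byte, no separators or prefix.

110edf7f47d775637a198a7bc056

Since c1 ⊕ c2 = M1 ⊕ M2, XORing with the guessed M1 bytes yields the corresponding M2 bytes: M2 = (c1 ⊕ c2) ⊕ M1.
70 xor 61 = 11
6c xor 62 = 0e
b0 xor 6f = df
0d xor 72 = 7f
33 xor 74 = 47
f7 xor 20 = d7
3d xor 48 = 75
37 xor 54 = 63
2e xor 54 = 7a
49 xor 50 = 19
a5 xor 2f = 8a
4a xor 31 = 7b
e0 xor 20 = c0
31 xor 67 = 56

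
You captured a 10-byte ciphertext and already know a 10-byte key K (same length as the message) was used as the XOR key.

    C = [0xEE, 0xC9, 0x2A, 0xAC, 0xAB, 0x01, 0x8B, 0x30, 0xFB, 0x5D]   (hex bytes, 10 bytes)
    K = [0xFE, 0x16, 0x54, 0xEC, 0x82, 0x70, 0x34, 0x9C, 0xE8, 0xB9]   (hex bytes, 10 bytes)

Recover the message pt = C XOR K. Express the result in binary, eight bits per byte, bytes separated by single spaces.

00010000 11011111 01111110 01000000 00101001 01110001 10111111 10101100 00010011 11100100

ee xor fe = 10
c9 xor 16 = df
2a xor 54 = 7e
ac xor ec = 40
ab xor 82 = 29
01 xor 70 = 71
8b xor 34 = bf
30 xor 9c = ac
fb xor e8 = 13
5d xor b9 = e4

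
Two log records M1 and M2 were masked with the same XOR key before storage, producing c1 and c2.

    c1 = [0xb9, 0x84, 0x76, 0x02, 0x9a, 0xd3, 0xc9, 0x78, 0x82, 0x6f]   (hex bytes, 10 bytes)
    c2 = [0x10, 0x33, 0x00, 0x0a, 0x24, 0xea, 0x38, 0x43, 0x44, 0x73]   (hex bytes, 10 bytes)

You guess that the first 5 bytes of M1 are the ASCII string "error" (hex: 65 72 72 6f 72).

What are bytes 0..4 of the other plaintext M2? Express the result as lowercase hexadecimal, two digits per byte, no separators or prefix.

First, c1 ⊕ c2 = (M1 ⊕ K) ⊕ (M2 ⊕ K) = M1 ⊕ M2, so the key drops out. Then M2 = (M1 ⊕ M2) ⊕ M1 over the first 5 bytes.
byte 0: (b9 xor 10) xor 65 = a9 xor 65 = cc
byte 1: (84 xor 33) xor 72 = b7 xor 72 = c5
byte 2: (76 xor 00) xor 72 = 76 xor 72 = 04
byte 3: (02 xor 0a) xor 6f = 08 xor 6f = 67
byte 4: (9a xor 24) xor 72 = be xor 72 = cc

ccc50467cc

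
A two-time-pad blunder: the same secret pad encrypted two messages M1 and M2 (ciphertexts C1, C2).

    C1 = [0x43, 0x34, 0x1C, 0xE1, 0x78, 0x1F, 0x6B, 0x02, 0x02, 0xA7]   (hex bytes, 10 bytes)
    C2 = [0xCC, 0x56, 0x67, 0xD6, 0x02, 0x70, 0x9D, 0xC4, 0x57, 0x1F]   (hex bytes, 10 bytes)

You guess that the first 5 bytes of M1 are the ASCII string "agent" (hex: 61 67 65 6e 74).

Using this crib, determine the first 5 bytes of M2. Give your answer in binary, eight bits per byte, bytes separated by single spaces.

First, C1 ⊕ C2 = (M1 ⊕ K) ⊕ (M2 ⊕ K) = M1 ⊕ M2, so the key drops out. Then M2 = (M1 ⊕ M2) ⊕ M1 over the first 5 bytes.
byte 0: (43 xor cc) xor 61 = 8f xor 61 = ee
byte 1: (34 xor 56) xor 67 = 62 xor 67 = 05
byte 2: (1c xor 67) xor 65 = 7b xor 65 = 1e
byte 3: (e1 xor d6) xor 6e = 37 xor 6e = 59
byte 4: (78 xor 02) xor 74 = 7a xor 74 = 0e

11101110 00000101 00011110 01011001 00001110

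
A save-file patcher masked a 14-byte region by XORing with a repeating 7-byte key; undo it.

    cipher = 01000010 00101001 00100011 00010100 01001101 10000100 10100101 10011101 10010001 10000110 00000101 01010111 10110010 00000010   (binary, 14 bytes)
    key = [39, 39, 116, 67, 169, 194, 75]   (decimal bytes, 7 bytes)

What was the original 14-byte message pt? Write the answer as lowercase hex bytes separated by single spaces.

65 0e 57 57 e4 46 ee ba b6 f2 46 fe 70 49

The 7-byte key repeats, so the effective keystream is 27 27 74 43 a9 c2 4b 27 27 74 43 a9 c2 4b.
byte 0: 42 ⊕ 27 = 65
byte 1: 29 ⊕ 27 = 0e
byte 2: 23 ⊕ 74 = 57
byte 3: 14 ⊕ 43 = 57
byte 4: 4d ⊕ a9 = e4
byte 5: 84 ⊕ c2 = 46
byte 6: a5 ⊕ 4b = ee
byte 7: 9d ⊕ 27 = ba
byte 8: 91 ⊕ 27 = b6
byte 9: 86 ⊕ 74 = f2
byte 10: 05 ⊕ 43 = 46
byte 11: 57 ⊕ a9 = fe
byte 12: b2 ⊕ c2 = 70
byte 13: 02 ⊕ 4b = 49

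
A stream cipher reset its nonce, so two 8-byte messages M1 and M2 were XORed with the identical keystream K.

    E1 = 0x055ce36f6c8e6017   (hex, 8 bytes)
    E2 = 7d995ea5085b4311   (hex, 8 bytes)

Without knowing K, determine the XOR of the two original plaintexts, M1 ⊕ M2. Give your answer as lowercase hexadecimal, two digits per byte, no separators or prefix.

78c5bdca64d52306

E1 ⊕ E2 = (M1 ⊕ K) ⊕ (M2 ⊕ K) = M1 ⊕ M2 — the shared key cancels under XOR.
00000101 xor 01111101 = 01111000
01011100 xor 10011001 = 11000101
11100011 xor 01011110 = 10111101
01101111 xor 10100101 = 11001010
01101100 xor 00001000 = 01100100
10001110 xor 01011011 = 11010101
01100000 xor 01000011 = 00100011
00010111 xor 00010001 = 00000110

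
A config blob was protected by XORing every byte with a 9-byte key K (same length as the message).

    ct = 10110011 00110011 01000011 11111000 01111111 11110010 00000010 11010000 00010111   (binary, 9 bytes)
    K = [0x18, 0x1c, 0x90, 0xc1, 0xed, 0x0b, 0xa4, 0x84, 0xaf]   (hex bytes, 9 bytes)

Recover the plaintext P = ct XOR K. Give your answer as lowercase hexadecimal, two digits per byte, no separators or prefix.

XOR is its own inverse, so applying the key byte-wise gives the result directly.
b3 xor 18 = ab
33 xor 1c = 2f
43 xor 90 = d3
f8 xor c1 = 39
7f xor ed = 92
f2 xor 0b = f9
02 xor a4 = a6
d0 xor 84 = 54
17 xor af = b8

ab2fd33992f9a654b8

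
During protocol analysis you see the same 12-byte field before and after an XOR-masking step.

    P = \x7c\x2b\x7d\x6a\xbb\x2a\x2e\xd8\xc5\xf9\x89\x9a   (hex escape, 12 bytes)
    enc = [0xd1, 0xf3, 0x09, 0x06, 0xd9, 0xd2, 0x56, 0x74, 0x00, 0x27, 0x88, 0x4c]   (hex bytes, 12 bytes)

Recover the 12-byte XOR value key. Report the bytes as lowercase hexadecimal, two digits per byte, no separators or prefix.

Since enc = P ⊕ key, XORing both sides with P gives key = P ⊕ enc.
124 ^ 209 = 173
 43 ^ 243 = 216
125 ^   9 = 116
106 ^   6 = 108
187 ^ 217 =  98
 42 ^ 210 = 248
 46 ^  86 = 120
216 ^ 116 = 172
197 ^   0 = 197
249 ^  39 = 222
137 ^ 136 =   1
154 ^  76 = 214

add8746c62f878acc5de01d6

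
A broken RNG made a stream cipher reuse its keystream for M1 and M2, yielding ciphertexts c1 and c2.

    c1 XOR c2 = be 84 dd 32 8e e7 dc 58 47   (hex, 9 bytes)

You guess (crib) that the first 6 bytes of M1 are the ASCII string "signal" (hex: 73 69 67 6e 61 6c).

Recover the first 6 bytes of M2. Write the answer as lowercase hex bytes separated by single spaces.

cd ed ba 5c ef 8b

Since c1 ⊕ c2 = M1 ⊕ M2, XORing with the guessed M1 bytes yields the corresponding M2 bytes: M2 = (c1 ⊕ c2) ⊕ M1.
byte 0: 190 ⊕ 115 = 205
byte 1: 132 ⊕ 105 = 237
byte 2: 221 ⊕ 103 = 186
byte 3:  50 ⊕ 110 =  92
byte 4: 142 ⊕  97 = 239
byte 5: 231 ⊕ 108 = 139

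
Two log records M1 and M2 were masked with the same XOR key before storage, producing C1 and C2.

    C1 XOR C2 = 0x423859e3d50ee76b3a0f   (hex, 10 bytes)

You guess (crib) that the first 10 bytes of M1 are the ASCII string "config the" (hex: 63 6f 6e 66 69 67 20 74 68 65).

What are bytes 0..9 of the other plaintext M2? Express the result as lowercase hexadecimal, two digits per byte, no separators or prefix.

21573785bc69c71f526a

Since C1 ⊕ C2 = M1 ⊕ M2, XORing with the guessed M1 bytes yields the corresponding M2 bytes: M2 = (C1 ⊕ C2) ⊕ M1.
 66 xor  99 =  33
 56 xor 111 =  87
 89 xor 110 =  55
227 xor 102 = 133
213 xor 105 = 188
 14 xor 103 = 105
231 xor  32 = 199
107 xor 116 =  31
 58 xor 104 =  82
 15 xor 101 = 106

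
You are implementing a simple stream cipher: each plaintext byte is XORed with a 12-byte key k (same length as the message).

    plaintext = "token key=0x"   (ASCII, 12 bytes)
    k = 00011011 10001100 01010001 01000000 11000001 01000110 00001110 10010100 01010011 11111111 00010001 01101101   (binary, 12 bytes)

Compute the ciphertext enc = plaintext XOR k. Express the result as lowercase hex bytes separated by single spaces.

byte 0: 74 XOR 1b = 6f
byte 1: 6f XOR 8c = e3
byte 2: 6b XOR 51 = 3a
byte 3: 65 XOR 40 = 25
byte 4: 6e XOR c1 = af
byte 5: 20 XOR 46 = 66
byte 6: 6b XOR 0e = 65
byte 7: 65 XOR 94 = f1
byte 8: 79 XOR 53 = 2a
byte 9: 3d XOR ff = c2
byte 10: 30 XOR 11 = 21
byte 11: 78 XOR 6d = 15

6f e3 3a 25 af 66 65 f1 2a c2 21 15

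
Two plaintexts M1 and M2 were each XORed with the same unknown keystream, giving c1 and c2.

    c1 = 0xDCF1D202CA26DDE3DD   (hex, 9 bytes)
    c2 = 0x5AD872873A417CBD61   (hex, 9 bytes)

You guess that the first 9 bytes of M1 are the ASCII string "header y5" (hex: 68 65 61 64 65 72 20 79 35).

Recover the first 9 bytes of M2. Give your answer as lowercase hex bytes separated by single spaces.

ee 4c c1 e1 95 15 81 27 89

First, c1 ⊕ c2 = (M1 ⊕ K) ⊕ (M2 ⊕ K) = M1 ⊕ M2, so the key drops out. Then M2 = (M1 ⊕ M2) ⊕ M1 over the first 9 bytes.
byte 0: (dc xor 5a) xor 68 = 86 xor 68 = ee
byte 1: (f1 xor d8) xor 65 = 29 xor 65 = 4c
byte 2: (d2 xor 72) xor 61 = a0 xor 61 = c1
byte 3: (02 xor 87) xor 64 = 85 xor 64 = e1
byte 4: (ca xor 3a) xor 65 = f0 xor 65 = 95
byte 5: (26 xor 41) xor 72 = 67 xor 72 = 15
byte 6: (dd xor 7c) xor 20 = a1 xor 20 = 81
byte 7: (e3 xor bd) xor 79 = 5e xor 79 = 27
byte 8: (dd xor 61) xor 35 = bc xor 35 = 89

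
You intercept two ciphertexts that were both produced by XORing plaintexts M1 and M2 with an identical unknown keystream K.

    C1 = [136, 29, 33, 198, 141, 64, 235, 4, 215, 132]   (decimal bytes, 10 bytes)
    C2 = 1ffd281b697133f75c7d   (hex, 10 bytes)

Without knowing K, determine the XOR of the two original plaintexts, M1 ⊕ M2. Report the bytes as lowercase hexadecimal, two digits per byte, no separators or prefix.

97e009dde431d8f38bf9

C1 ⊕ C2 = (M1 ⊕ K) ⊕ (M2 ⊕ K) = M1 ⊕ M2 — the shared key cancels under XOR.
88 ^ 1f = 97
1d ^ fd = e0
21 ^ 28 = 09
c6 ^ 1b = dd
8d ^ 69 = e4
40 ^ 71 = 31
eb ^ 33 = d8
04 ^ f7 = f3
d7 ^ 5c = 8b
84 ^ 7d = f9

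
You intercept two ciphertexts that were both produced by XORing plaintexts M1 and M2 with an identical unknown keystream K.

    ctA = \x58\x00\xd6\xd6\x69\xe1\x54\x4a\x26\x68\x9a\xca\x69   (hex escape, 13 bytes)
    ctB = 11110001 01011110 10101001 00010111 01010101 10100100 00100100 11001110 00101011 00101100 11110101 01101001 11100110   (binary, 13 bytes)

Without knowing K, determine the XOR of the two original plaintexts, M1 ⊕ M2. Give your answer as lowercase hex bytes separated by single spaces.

a9 5e 7f c1 3c 45 70 84 0d 44 6f a3 8f

ctA ⊕ ctB = (M1 ⊕ K) ⊕ (M2 ⊕ K) = M1 ⊕ M2 — the shared key cancels under XOR.
01011000 XOR 11110001 = 10101001
00000000 XOR 01011110 = 01011110
11010110 XOR 10101001 = 01111111
11010110 XOR 00010111 = 11000001
01101001 XOR 01010101 = 00111100
11100001 XOR 10100100 = 01000101
01010100 XOR 00100100 = 01110000
01001010 XOR 11001110 = 10000100
00100110 XOR 00101011 = 00001101
01101000 XOR 00101100 = 01000100
10011010 XOR 11110101 = 01101111
11001010 XOR 01101001 = 10100011
01101001 XOR 11100110 = 10001111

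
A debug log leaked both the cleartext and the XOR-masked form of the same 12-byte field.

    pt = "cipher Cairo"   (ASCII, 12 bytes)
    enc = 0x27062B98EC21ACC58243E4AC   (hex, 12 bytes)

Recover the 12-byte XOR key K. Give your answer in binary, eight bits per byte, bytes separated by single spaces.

01000100 01101111 01011011 11110000 10001001 01010011 10001100 10000110 11100011 00101010 10010110 11000011

Since enc = pt ⊕ K, XORing both sides with pt gives K = pt ⊕ enc.
 99 XOR  39 =  68
105 XOR   6 = 111
112 XOR  43 =  91
104 XOR 152 = 240
101 XOR 236 = 137
114 XOR  33 =  83
 32 XOR 172 = 140
 67 XOR 197 = 134
 97 XOR 130 = 227
105 XOR  67 =  42
114 XOR 228 = 150
111 XOR 172 = 195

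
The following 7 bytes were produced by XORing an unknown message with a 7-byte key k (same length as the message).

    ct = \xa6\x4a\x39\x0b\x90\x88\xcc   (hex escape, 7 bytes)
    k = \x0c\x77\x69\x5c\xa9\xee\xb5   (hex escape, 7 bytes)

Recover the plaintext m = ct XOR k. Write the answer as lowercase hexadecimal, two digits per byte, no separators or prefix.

aa3d5057396679

a6 ^ 0c = aa
4a ^ 77 = 3d
39 ^ 69 = 50
0b ^ 5c = 57
90 ^ a9 = 39
88 ^ ee = 66
cc ^ b5 = 79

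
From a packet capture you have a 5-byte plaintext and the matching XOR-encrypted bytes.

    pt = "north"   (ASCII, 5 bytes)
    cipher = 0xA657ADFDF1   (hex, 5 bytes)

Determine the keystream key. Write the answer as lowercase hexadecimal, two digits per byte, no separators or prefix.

Since cipher = pt ⊕ key, XORing both sides with pt gives key = pt ⊕ cipher.
6e ⊕ a6 = c8
6f ⊕ 57 = 38
72 ⊕ ad = df
74 ⊕ fd = 89
68 ⊕ f1 = 99

c838df8999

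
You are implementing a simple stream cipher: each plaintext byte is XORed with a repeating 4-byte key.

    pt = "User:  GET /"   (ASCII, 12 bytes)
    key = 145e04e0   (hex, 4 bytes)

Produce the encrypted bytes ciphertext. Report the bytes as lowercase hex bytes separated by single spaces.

41 2d 61 92 2e 7e 24 a7 51 0a 24 cf

The 4-byte key repeats, so the effective keystream is 14 5e 04 e0 14 5e 04 e0 14 5e 04 e0.
byte 0: 55 ^ 14 = 41
byte 1: 73 ^ 5e = 2d
byte 2: 65 ^ 04 = 61
byte 3: 72 ^ e0 = 92
byte 4: 3a ^ 14 = 2e
byte 5: 20 ^ 5e = 7e
byte 6: 20 ^ 04 = 24
byte 7: 47 ^ e0 = a7
byte 8: 45 ^ 14 = 51
byte 9: 54 ^ 5e = 0a
byte 10: 20 ^ 04 = 24
byte 11: 2f ^ e0 = cf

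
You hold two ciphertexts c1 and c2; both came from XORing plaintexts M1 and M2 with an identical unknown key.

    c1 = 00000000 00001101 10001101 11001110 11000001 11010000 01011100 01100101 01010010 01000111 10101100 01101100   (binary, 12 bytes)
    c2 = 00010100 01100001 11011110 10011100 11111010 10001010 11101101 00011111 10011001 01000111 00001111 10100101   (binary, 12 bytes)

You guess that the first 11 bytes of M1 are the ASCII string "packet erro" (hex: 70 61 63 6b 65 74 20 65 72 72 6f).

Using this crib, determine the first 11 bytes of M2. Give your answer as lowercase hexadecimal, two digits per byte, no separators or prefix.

640d30395e2e911fb972cc

First, c1 ⊕ c2 = (M1 ⊕ K) ⊕ (M2 ⊕ K) = M1 ⊕ M2, so the key drops out. Then M2 = (M1 ⊕ M2) ⊕ M1 over the first 11 bytes.
byte 0: (00 ^ 14) ^ 70 = 14 ^ 70 = 64
byte 1: (0d ^ 61) ^ 61 = 6c ^ 61 = 0d
byte 2: (8d ^ de) ^ 63 = 53 ^ 63 = 30
byte 3: (ce ^ 9c) ^ 6b = 52 ^ 6b = 39
byte 4: (c1 ^ fa) ^ 65 = 3b ^ 65 = 5e
byte 5: (d0 ^ 8a) ^ 74 = 5a ^ 74 = 2e
byte 6: (5c ^ ed) ^ 20 = b1 ^ 20 = 91
byte 7: (65 ^ 1f) ^ 65 = 7a ^ 65 = 1f
byte 8: (52 ^ 99) ^ 72 = cb ^ 72 = b9
byte 9: (47 ^ 47) ^ 72 = 00 ^ 72 = 72
byte 10: (ac ^ 0f) ^ 6f = a3 ^ 6f = cc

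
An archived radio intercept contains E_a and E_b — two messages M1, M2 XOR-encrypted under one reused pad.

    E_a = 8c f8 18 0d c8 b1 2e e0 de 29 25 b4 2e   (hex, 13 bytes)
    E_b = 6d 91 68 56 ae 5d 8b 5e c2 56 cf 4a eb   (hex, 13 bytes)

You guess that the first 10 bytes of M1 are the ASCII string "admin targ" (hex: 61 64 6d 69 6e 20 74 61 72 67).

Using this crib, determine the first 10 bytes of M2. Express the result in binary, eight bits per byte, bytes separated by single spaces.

10000000 00001101 00011101 00110010 00001000 11001100 11010001 11011111 01101110 00011000

First, E_a ⊕ E_b = (M1 ⊕ K) ⊕ (M2 ⊕ K) = M1 ⊕ M2, so the key drops out. Then M2 = (M1 ⊕ M2) ⊕ M1 over the first 10 bytes.
byte 0: (8c xor 6d) xor 61 = e1 xor 61 = 80
byte 1: (f8 xor 91) xor 64 = 69 xor 64 = 0d
byte 2: (18 xor 68) xor 6d = 70 xor 6d = 1d
byte 3: (0d xor 56) xor 69 = 5b xor 69 = 32
byte 4: (c8 xor ae) xor 6e = 66 xor 6e = 08
byte 5: (b1 xor 5d) xor 20 = ec xor 20 = cc
byte 6: (2e xor 8b) xor 74 = a5 xor 74 = d1
byte 7: (e0 xor 5e) xor 61 = be xor 61 = df
byte 8: (de xor c2) xor 72 = 1c xor 72 = 6e
byte 9: (29 xor 56) xor 67 = 7f xor 67 = 18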